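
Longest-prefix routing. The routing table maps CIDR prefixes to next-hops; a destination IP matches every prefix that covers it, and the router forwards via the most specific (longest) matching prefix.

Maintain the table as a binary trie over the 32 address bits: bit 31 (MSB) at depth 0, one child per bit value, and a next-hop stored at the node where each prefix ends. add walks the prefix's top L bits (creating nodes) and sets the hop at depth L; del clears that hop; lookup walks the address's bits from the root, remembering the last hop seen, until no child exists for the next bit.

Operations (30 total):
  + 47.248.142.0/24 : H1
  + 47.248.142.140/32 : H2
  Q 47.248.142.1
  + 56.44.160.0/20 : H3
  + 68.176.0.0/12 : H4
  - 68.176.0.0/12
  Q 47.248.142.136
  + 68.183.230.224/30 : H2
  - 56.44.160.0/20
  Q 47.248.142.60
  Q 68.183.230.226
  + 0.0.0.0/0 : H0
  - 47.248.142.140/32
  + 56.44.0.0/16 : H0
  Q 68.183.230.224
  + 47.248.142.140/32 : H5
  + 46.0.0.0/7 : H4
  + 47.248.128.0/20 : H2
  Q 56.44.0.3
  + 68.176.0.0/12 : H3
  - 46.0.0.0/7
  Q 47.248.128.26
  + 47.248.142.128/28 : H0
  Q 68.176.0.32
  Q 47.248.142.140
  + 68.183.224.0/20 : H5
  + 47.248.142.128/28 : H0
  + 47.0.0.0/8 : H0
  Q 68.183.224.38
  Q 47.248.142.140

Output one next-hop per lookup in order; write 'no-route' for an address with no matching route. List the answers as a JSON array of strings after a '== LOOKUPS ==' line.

Process each operation:
  + 47.248.142.0/24 (H1) depth=24
  + 47.248.142.140/32 (H2) depth=32
  lookup 47.248.142.1: bits 001011111111100010001110 walk d0:-→d1:-→d2:-→d3:-→d4:-→d5:-→d6:-→d7:-→d8:-→d9:-→d10:-→d11:-→d12:-→d13:-→d14:-→d15:-→d16:-→d17:-→d18:-→d19:-→d20:-→d21:-→d22:-→d23:-→d24:H1 -> H1
  + 56.44.160.0/20 (H3) depth=20
  + 68.176.0.0/12 (H4) depth=12
  - 68.176.0.0/12 clear@12
  lookup 47.248.142.136: bits 00101111111110001000111010001 walk d0:-→d1:-→d2:-→d3:-→d4:-→d5:-→d6:-→d7:-→d8:-→d9:-→d10:-→d11:-→d12:-→d13:-→d14:-→d15:-→d16:-→d17:-→d18:-→d19:-→d20:-→d21:-→d22:-→d23:-→d24:H1→d25:-→d26:-→d27:-→d28:-→d29:- -> H1
  + 68.183.230.224/30 (H2) depth=30
  - 56.44.160.0/20 clear@20
  lookup 47.248.142.60: bits 001011111111100010001110 walk d0:-→d1:-→d2:-→d3:-→d4:-→d5:-→d6:-→d7:-→d8:-→d9:-→d10:-→d11:-→d12:-→d13:-→d14:-→d15:-→d16:-→d17:-→d18:-→d19:-→d20:-→d21:-→d22:-→d23:-→d24:H1 -> H1
  lookup 68.183.230.226: bits 010001001011011111100110111000 walk d0:-→d1:-→d2:-→d3:-→d4:-→d5:-→d6:-→d7:-→d8:-→d9:-→d10:-→d11:-→d12:-→d13:-→d14:-→d15:-→d16:-→d17:-→d18:-→d19:-→d20:-→d21:-→d22:-→d23:-→d24:-→d25:-→d26:-→d27:-→d28:-→d29:-→d30:H2 -> H2
  + 0.0.0.0/0 (H0) depth=0
  - 47.248.142.140/32 clear@32
  + 56.44.0.0/16 (H0) depth=16
  lookup 68.183.230.224: bits 010001001011011111100110111000 walk d0:H0→d1:-→d2:-→d3:-→d4:-→d5:-→d6:-→d7:-→d8:-→d9:-→d10:-→d11:-→d12:-→d13:-→d14:-→d15:-→d16:-→d17:-→d18:-→d19:-→d20:-→d21:-→d22:-→d23:-→d24:-→d25:-→d26:-→d27:-→d28:-→d29:-→d30:H2 -> H2
  + 47.248.142.140/32 (H5) depth=32
  + 46.0.0.0/7 (H4) depth=7
  + 47.248.128.0/20 (H2) depth=20
  lookup 56.44.0.3: bits 0011100000101100 walk d0:H0→d1:-→d2:-→d3:-→d4:-→d5:-→d6:-→d7:-→d8:-→d9:-→d10:-→d11:-→d12:-→d13:-→d14:-→d15:-→d16:H0 -> H0
  + 68.176.0.0/12 (H3) depth=12
  - 46.0.0.0/7 clear@7
  lookup 47.248.128.26: bits 00101111111110001000 walk d0:H0→d1:-→d2:-→d3:-→d4:-→d5:-→d6:-→d7:-→d8:-→d9:-→d10:-→d11:-→d12:-→d13:-→d14:-→d15:-→d16:-→d17:-→d18:-→d19:-→d20:H2 -> H2
  + 47.248.142.128/28 (H0) depth=28
  lookup 68.176.0.32: bits 0100010010110 walk d0:H0→d1:-→d2:-→d3:-→d4:-→d5:-→d6:-→d7:-→d8:-→d9:-→d10:-→d11:-→d12:H3→d13:- -> H3
  lookup 47.248.142.140: bits 00101111111110001000111010001100 walk d0:H0→d1:-→d2:-→d3:-→d4:-→d5:-→d6:-→d7:-→d8:-→d9:-→d10:-→d11:-→d12:-→d13:-→d14:-→d15:-→d16:-→d17:-→d18:-→d19:-→d20:H2→d21:-→d22:-→d23:-→d24:H1→d25:-→d26:-→d27:-→d28:H0→d29:-→d30:-→d31:-→d32:H5 -> H5
  + 68.183.224.0/20 (H5) depth=20
  + 47.248.142.128/28 (H0) depth=28
  + 47.0.0.0/8 (H0) depth=8
  lookup 68.183.224.38: bits 010001001011011111100 walk d0:H0→d1:-→d2:-→d3:-→d4:-→d5:-→d6:-→d7:-→d8:-→d9:-→d10:-→d11:-→d12:H3→d13:-→d14:-→d15:-→d16:-→d17:-→d18:-→d19:-→d20:H5→d21:- -> H5
  lookup 47.248.142.140: bits 00101111111110001000111010001100 walk d0:H0→d1:-→d2:-→d3:-→d4:-→d5:-→d6:-→d7:-→d8:H0→d9:-→d10:-→d11:-→d12:-→d13:-→d14:-→d15:-→d16:-→d17:-→d18:-→d19:-→d20:H2→d21:-→d22:-→d23:-→d24:H1→d25:-→d26:-→d27:-→d28:H0→d29:-→d30:-→d31:-→d32:H5 -> H5

== LOOKUPS ==
["H1","H1","H1","H2","H2","H0","H2","H3","H5","H5","H5"]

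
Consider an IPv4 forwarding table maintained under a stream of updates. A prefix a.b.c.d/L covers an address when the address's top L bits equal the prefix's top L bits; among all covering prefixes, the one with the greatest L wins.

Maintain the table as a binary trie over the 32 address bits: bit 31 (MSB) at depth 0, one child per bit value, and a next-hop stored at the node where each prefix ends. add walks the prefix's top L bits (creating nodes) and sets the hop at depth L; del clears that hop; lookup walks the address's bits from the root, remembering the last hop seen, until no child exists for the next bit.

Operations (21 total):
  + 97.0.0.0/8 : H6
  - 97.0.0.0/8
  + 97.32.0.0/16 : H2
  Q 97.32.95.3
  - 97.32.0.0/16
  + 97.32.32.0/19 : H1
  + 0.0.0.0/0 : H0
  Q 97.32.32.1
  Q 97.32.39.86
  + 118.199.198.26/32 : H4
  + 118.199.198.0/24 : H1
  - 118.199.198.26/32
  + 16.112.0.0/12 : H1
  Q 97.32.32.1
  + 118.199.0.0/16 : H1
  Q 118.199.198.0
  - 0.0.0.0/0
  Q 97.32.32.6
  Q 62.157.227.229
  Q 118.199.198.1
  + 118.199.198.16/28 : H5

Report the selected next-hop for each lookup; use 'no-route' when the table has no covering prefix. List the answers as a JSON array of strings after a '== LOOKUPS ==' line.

Apply in order:
  + 97.0.0.0/8 (H6) depth=8
  del 97.0.0.0/8 (clear depth 8)
  + 97.32.0.0/16 (H2) depth=16
  ? 97.32.95.3  path d0:-→d1:-→d2:-→d3:-→d4:-→d5:-→d6:-→d7:-→d8:-→d9:-→d10:-→d11:-→d12:-→d13:-→d14:-→d15:-→d16:H2  best=H2
  del 97.32.0.0/16 (clear depth 16)
  + 97.32.32.0/19 (H1) depth=19
  + 0.0.0.0/0 (H0) depth=0
  ? 97.32.32.1  path d0:H0→d1:-→d2:-→d3:-→d4:-→d5:-→d6:-→d7:-→d8:-→d9:-→d10:-→d11:-→d12:-→d13:-→d14:-→d15:-→d16:-→d17:-→d18:-→d19:H1  best=H1
  ? 97.32.39.86  path d0:H0→d1:-→d2:-→d3:-→d4:-→d5:-→d6:-→d7:-→d8:-→d9:-→d10:-→d11:-→d12:-→d13:-→d14:-→d15:-→d16:-→d17:-→d18:-→d19:H1  best=H1
  + 118.199.198.26/32 (H4) depth=32
  + 118.199.198.0/24 (H1) depth=24
  del 118.199.198.26/32 (clear depth 32)
  + 16.112.0.0/12 (H1) depth=12
  ? 97.32.32.1  path d0:H0→d1:-→d2:-→d3:-→d4:-→d5:-→d6:-→d7:-→d8:-→d9:-→d10:-→d11:-→d12:-→d13:-→d14:-→d15:-→d16:-→d17:-→d18:-→d19:H1  best=H1
  + 118.199.0.0/16 (H1) depth=16
  ? 118.199.198.0  path d0:H0→d1:-→d2:-→d3:-→d4:-→d5:-→d6:-→d7:-→d8:-→d9:-→d10:-→d11:-→d12:-→d13:-→d14:-→d15:-→d16:H1→d17:-→d18:-→d19:-→d20:-→d21:-→d22:-→d23:-→d24:H1→d25:-→d26:-→d27:-  best=H1
  del 0.0.0.0/0 (clear depth 0)
  ? 97.32.32.6  path d0:-→d1:-→d2:-→d3:-→d4:-→d5:-→d6:-→d7:-→d8:-→d9:-→d10:-→d11:-→d12:-→d13:-→d14:-→d15:-→d16:-→d17:-→d18:-→d19:H1  best=H1
  ? 62.157.227.229  path d0:-→d1:-→d2:-  best=no-route
  ? 118.199.198.1  path d0:-→d1:-→d2:-→d3:-→d4:-→d5:-→d6:-→d7:-→d8:-→d9:-→d10:-→d11:-→d12:-→d13:-→d14:-→d15:-→d16:H1→d17:-→d18:-→d19:-→d20:-→d21:-→d22:-→d23:-→d24:H1→d25:-→d26:-→d27:-  best=H1
  + 118.199.198.16/28 (H5) depth=28

== LOOKUPS ==
["H2","H1","H1","H1","H1","H1","no-route","H1"]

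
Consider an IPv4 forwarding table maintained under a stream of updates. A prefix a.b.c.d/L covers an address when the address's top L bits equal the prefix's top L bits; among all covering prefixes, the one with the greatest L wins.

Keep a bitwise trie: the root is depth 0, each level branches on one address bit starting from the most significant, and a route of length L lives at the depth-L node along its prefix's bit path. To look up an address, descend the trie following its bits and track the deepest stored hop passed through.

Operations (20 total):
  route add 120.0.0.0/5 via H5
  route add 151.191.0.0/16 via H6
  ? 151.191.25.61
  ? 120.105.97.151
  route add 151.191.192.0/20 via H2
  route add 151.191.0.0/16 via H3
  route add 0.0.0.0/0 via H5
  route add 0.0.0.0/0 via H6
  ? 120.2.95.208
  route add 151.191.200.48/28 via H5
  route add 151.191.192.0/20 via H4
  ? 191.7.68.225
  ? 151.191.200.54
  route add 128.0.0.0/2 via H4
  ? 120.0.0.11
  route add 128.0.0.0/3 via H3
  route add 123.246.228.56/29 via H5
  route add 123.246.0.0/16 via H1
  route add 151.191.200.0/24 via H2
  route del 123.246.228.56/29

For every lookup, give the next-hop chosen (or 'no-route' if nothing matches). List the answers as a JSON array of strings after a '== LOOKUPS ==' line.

Trace:
  add 120.0.0.0/5 -> H5 at depth 5
  add 151.191.0.0/16 -> H6 at depth 16
  Q 151.191.25.61: descend 1001011110111111 ; hops seen [H6] ; pick H6
  Q 120.105.97.151: descend 01111 ; hops seen [H5] ; pick H5
  add 151.191.192.0/20 -> H2 at depth 20
  add 151.191.0.0/16 -> H3 at depth 16
  add 0.0.0.0/0 -> H5 at depth 0
  add 0.0.0.0/0 -> H6 at depth 0
  Q 120.2.95.208: descend 01111 ; hops seen [H6,H5] ; pick H5
  add 151.191.200.48/28 -> H5 at depth 28
  add 151.191.192.0/20 -> H4 at depth 20
  Q 191.7.68.225: descend 10 ; hops seen [H6] ; pick H6
  Q 151.191.200.54: descend 1001011110111111110010000011 ; hops seen [H6,H3,H4,H5] ; pick H5
  add 128.0.0.0/2 -> H4 at depth 2
  Q 120.0.0.11: descend 01111 ; hops seen [H6,H5] ; pick H5
  add 128.0.0.0/3 -> H3 at depth 3
  add 123.246.228.56/29 -> H5 at depth 29
  add 123.246.0.0/16 -> H1 at depth 16
  add 151.191.200.0/24 -> H2 at depth 24
  del 123.246.228.56/29 (clear depth 29)

== LOOKUPS ==
["H6","H5","H5","H6","H5","H5"]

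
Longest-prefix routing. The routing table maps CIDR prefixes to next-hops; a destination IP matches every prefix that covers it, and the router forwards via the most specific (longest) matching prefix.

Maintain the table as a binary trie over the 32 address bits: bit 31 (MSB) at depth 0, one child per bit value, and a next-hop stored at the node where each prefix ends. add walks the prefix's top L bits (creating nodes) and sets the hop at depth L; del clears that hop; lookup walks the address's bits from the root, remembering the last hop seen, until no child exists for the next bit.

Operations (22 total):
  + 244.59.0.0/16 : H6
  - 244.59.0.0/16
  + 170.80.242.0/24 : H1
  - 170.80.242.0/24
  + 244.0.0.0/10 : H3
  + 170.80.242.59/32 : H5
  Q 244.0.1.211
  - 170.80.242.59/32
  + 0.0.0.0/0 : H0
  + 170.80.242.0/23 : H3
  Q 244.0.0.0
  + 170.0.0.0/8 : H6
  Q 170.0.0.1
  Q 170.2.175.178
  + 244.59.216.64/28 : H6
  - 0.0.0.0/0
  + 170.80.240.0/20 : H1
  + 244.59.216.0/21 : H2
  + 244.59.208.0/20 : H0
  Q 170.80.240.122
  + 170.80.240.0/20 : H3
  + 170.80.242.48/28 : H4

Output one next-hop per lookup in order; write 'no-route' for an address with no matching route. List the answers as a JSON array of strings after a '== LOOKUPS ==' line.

Apply in order:
  add 244.59.0.0/16 -> H6 at depth 16
  del 244.59.0.0/16 (clear depth 16)
  add 170.80.242.0/24 -> H1 at depth 24
  del 170.80.242.0/24 (clear depth 24)
  add 244.0.0.0/10 -> H3 at depth 10
  add 170.80.242.59/32 -> H5 at depth 32
  Q 244.0.1.211: descend 1111010000 ; hops seen [H3] ; pick H3
  del 170.80.242.59/32 (clear depth 32)
  add 0.0.0.0/0 -> H0 at depth 0
  add 170.80.242.0/23 -> H3 at depth 23
  Q 244.0.0.0: descend 1111010000 ; hops seen [H0,H3] ; pick H3
  add 170.0.0.0/8 -> H6 at depth 8
  Q 170.0.0.1: descend 101010100 ; hops seen [H0,H6] ; pick H6
  Q 170.2.175.178: descend 101010100 ; hops seen [H0,H6] ; pick H6
  add 244.59.216.64/28 -> H6 at depth 28
  del 0.0.0.0/0 (clear depth 0)
  add 170.80.240.0/20 -> H1 at depth 20
  add 244.59.216.0/21 -> H2 at depth 21
  add 244.59.208.0/20 -> H0 at depth 20
  Q 170.80.240.122: descend 1010101001010000111100 ; hops seen [H6,H1] ; pick H1
  add 170.80.240.0/20 -> H3 at depth 20
  add 170.80.242.48/28 -> H4 at depth 28

== LOOKUPS ==
["H3","H3","H6","H6","H1"]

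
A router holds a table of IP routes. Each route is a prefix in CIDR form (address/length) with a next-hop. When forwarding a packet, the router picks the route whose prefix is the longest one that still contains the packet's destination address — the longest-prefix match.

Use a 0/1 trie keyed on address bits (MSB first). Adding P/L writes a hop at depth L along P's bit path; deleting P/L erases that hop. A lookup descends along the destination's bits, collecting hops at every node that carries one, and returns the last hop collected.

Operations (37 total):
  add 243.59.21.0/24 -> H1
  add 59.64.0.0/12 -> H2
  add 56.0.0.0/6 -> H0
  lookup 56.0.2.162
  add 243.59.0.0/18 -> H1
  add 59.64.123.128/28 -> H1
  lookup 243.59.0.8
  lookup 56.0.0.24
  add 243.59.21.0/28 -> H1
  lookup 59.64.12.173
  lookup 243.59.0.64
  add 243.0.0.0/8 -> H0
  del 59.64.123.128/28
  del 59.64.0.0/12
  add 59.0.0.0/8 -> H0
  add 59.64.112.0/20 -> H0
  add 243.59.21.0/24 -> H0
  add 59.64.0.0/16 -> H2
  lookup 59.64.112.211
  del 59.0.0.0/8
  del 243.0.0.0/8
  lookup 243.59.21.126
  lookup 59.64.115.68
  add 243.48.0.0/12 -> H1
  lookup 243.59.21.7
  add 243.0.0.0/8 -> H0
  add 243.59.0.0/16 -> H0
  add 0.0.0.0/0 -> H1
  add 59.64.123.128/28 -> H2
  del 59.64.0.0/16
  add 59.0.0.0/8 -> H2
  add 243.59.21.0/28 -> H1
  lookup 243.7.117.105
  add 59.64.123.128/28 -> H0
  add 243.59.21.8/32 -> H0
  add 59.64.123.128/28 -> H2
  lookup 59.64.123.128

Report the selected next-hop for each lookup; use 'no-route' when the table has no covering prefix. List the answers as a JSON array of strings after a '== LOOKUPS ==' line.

Trace:
  + 243.59.21.0/24 (H1) depth=24
  + 59.64.0.0/12 (H2) depth=12
  + 56.0.0.0/6 (H0) depth=6
  ? 56.0.2.162  path d0:-→d1:-→d2:-→d3:-→d4:-→d5:-→d6:H0  best=H0
  + 243.59.0.0/18 (H1) depth=18
  + 59.64.123.128/28 (H1) depth=28
  ? 243.59.0.8  path d0:-→d1:-→d2:-→d3:-→d4:-→d5:-→d6:-→d7:-→d8:-→d9:-→d10:-→d11:-→d12:-→d13:-→d14:-→d15:-→d16:-→d17:-→d18:H1→d19:-  best=H1
  ? 56.0.0.24  path d0:-→d1:-→d2:-→d3:-→d4:-→d5:-→d6:H0  best=H0
  + 243.59.21.0/28 (H1) depth=28
  ? 59.64.12.173  path d0:-→d1:-→d2:-→d3:-→d4:-→d5:-→d6:H0→d7:-→d8:-→d9:-→d10:-→d11:-→d12:H2→d13:-→d14:-→d15:-→d16:-→d17:-  best=H2
  ? 243.59.0.64  path d0:-→d1:-→d2:-→d3:-→d4:-→d5:-→d6:-→d7:-→d8:-→d9:-→d10:-→d11:-→d12:-→d13:-→d14:-→d15:-→d16:-→d17:-→d18:H1→d19:-  best=H1
  + 243.0.0.0/8 (H0) depth=8
  del 59.64.123.128/28 (clear depth 28)
  del 59.64.0.0/12 (clear depth 12)
  + 59.0.0.0/8 (H0) depth=8
  + 59.64.112.0/20 (H0) depth=20
  + 243.59.21.0/24 (H0) depth=24
  + 59.64.0.0/16 (H2) depth=16
  ? 59.64.112.211  path d0:-→d1:-→d2:-→d3:-→d4:-→d5:-→d6:H0→d7:-→d8:H0→d9:-→d10:-→d11:-→d12:-→d13:-→d14:-→d15:-→d16:H2→d17:-→d18:-→d19:-→d20:H0  best=H0
  del 59.0.0.0/8 (clear depth 8)
  del 243.0.0.0/8 (clear depth 8)
  ? 243.59.21.126  path d0:-→d1:-→d2:-→d3:-→d4:-→d5:-→d6:-→d7:-→d8:-→d9:-→d10:-→d11:-→d12:-→d13:-→d14:-→d15:-→d16:-→d17:-→d18:H1→d19:-→d20:-→d21:-→d22:-→d23:-→d24:H0→d25:-  best=H0
  ? 59.64.115.68  path d0:-→d1:-→d2:-→d3:-→d4:-→d5:-→d6:H0→d7:-→d8:-→d9:-→d10:-→d11:-→d12:-→d13:-→d14:-→d15:-→d16:H2→d17:-→d18:-→d19:-→d20:H0  best=H0
  + 243.48.0.0/12 (H1) depth=12
  ? 243.59.21.7  path d0:-→d1:-→d2:-→d3:-→d4:-→d5:-→d6:-→d7:-→d8:-→d9:-→d10:-→d11:-→d12:H1→d13:-→d14:-→d15:-→d16:-→d17:-→d18:H1→d19:-→d20:-→d21:-→d22:-→d23:-→d24:H0→d25:-→d26:-→d27:-→d28:H1  best=H1
  + 243.0.0.0/8 (H0) depth=8
  + 243.59.0.0/16 (H0) depth=16
  + 0.0.0.0/0 (H1) depth=0
  + 59.64.123.128/28 (H2) depth=28
  del 59.64.0.0/16 (clear depth 16)
  + 59.0.0.0/8 (H2) depth=8
  + 243.59.21.0/28 (H1) depth=28
  ? 243.7.117.105  path d0:H1→d1:-→d2:-→d3:-→d4:-→d5:-→d6:-→d7:-→d8:H0→d9:-→d10:-  best=H0
  + 59.64.123.128/28 (H0) depth=28
  + 243.59.21.8/32 (H0) depth=32
  + 59.64.123.128/28 (H2) depth=28
  ? 59.64.123.128  path d0:H1→d1:-→d2:-→d3:-→d4:-→d5:-→d6:H0→d7:-→d8:H2→d9:-→d10:-→d11:-→d12:-→d13:-→d14:-→d15:-→d16:-→d17:-→d18:-→d19:-→d20:H0→d21:-→d22:-→d23:-→d24:-→d25:-→d26:-→d27:-→d28:H2  best=H2

== LOOKUPS ==
["H0","H1","H0","H2","H1","H0","H0","H0","H1","H0","H2"]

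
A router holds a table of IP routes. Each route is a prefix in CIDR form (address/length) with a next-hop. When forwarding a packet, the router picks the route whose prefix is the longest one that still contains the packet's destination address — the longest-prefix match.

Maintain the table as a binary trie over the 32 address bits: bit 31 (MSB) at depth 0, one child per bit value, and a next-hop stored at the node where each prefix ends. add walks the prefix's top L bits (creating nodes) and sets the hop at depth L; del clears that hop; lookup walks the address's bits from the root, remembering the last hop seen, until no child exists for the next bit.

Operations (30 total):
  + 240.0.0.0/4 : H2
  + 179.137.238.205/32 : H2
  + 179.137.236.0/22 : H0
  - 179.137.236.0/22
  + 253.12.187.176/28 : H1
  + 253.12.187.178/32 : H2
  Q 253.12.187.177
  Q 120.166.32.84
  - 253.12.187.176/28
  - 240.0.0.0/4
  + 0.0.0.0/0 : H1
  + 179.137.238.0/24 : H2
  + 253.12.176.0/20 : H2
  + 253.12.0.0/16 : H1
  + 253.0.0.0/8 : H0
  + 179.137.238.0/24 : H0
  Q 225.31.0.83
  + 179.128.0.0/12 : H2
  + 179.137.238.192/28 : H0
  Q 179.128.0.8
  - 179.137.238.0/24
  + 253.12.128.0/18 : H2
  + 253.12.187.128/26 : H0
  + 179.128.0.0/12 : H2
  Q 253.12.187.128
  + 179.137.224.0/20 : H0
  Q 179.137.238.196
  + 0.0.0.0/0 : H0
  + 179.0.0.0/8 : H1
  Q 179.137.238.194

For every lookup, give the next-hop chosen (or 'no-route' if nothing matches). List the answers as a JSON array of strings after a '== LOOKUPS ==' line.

Process each operation:
  + 240.0.0.0/4 (H2) depth=4
  + 179.137.238.205/32 (H2) depth=32
  + 179.137.236.0/22 (H0) depth=22
  del 179.137.236.0/22 (clear depth 22)
  + 253.12.187.176/28 (H1) depth=28
  + 253.12.187.178/32 (H2) depth=32
  lookup 253.12.187.177: bits 111111010000110010111011101100 walk d0:-→d1:-→d2:-→d3:-→d4:H2→d5:-→d6:-→d7:-→d8:-→d9:-→d10:-→d11:-→d12:-→d13:-→d14:-→d15:-→d16:-→d17:-→d18:-→d19:-→d20:-→d21:-→d22:-→d23:-→d24:-→d25:-→d26:-→d27:-→d28:H1→d29:-→d30:- -> H1
  lookup 120.166.32.84: bits ε walk d0:- -> no-route
  del 253.12.187.176/28 (clear depth 28)
  del 240.0.0.0/4 (clear depth 4)
  + 0.0.0.0/0 (H1) depth=0
  + 179.137.238.0/24 (H2) depth=24
  + 253.12.176.0/20 (H2) depth=20
  + 253.12.0.0/16 (H1) depth=16
  + 253.0.0.0/8 (H0) depth=8
  + 179.137.238.0/24 (H0) depth=24
  lookup 225.31.0.83: bits 111 walk d0:H1→d1:-→d2:-→d3:- -> H1
  + 179.128.0.0/12 (H2) depth=12
  + 179.137.238.192/28 (H0) depth=28
  lookup 179.128.0.8: bits 101100111000 walk d0:H1→d1:-→d2:-→d3:-→d4:-→d5:-→d6:-→d7:-→d8:-→d9:-→d10:-→d11:-→d12:H2 -> H2
  del 179.137.238.0/24 (clear depth 24)
  + 253.12.128.0/18 (H2) depth=18
  + 253.12.187.128/26 (H0) depth=26
  + 179.128.0.0/12 (H2) depth=12
  lookup 253.12.187.128: bits 11111101000011001011101110 walk d0:H1→d1:-→d2:-→d3:-→d4:-→d5:-→d6:-→d7:-→d8:H0→d9:-→d10:-→d11:-→d12:-→d13:-→d14:-→d15:-→d16:H1→d17:-→d18:H2→d19:-→d20:H2→d21:-→d22:-→d23:-→d24:-→d25:-→d26:H0 -> H0
  + 179.137.224.0/20 (H0) depth=20
  lookup 179.137.238.196: bits 1011001110001001111011101100 walk d0:H1→d1:-→d2:-→d3:-→d4:-→d5:-→d6:-→d7:-→d8:-→d9:-→d10:-→d11:-→d12:H2→d13:-→d14:-→d15:-→d16:-→d17:-→d18:-→d19:-→d20:H0→d21:-→d22:-→d23:-→d24:-→d25:-→d26:-→d27:-→d28:H0 -> H0
  + 0.0.0.0/0 (H0) depth=0
  + 179.0.0.0/8 (H1) depth=8
  lookup 179.137.238.194: bits 1011001110001001111011101100 walk d0:H0→d1:-→d2:-→d3:-→d4:-→d5:-→d6:-→d7:-→d8:H1→d9:-→d10:-→d11:-→d12:H2→d13:-→d14:-→d15:-→d16:-→d17:-→d18:-→d19:-→d20:H0→d21:-→d22:-→d23:-→d24:-→d25:-→d26:-→d27:-→d28:H0 -> H0

== LOOKUPS ==
["H1","no-route","H1","H2","H0","H0","H0"]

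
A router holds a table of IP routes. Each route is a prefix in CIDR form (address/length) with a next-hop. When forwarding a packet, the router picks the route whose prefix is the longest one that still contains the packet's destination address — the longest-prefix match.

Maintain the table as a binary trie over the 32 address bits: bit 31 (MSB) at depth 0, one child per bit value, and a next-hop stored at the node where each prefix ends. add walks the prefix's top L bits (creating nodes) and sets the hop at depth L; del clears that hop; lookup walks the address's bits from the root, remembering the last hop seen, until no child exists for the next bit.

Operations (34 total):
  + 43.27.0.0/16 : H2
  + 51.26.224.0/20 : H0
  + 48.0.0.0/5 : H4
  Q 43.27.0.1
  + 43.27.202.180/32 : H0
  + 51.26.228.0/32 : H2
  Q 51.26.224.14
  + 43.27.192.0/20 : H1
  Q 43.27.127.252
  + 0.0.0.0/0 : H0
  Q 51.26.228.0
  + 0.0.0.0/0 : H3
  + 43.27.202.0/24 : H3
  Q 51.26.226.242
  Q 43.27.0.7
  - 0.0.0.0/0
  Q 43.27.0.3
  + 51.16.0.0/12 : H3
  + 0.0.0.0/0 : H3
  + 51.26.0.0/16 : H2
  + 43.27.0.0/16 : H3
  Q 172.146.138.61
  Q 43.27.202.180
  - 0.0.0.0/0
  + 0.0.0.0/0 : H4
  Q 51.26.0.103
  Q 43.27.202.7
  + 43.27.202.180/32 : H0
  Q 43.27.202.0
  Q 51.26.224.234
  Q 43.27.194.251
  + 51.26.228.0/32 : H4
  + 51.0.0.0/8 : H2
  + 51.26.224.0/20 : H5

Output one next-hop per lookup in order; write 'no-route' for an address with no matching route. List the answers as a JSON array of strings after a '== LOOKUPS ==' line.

Trace:
  + 43.27.0.0/16 (H2) depth=16
  + 51.26.224.0/20 (H0) depth=20
  + 48.0.0.0/5 (H4) depth=5
  ? 43.27.0.1  path d0:-→d1:-→d2:-→d3:-→d4:-→d5:-→d6:-→d7:-→d8:-→d9:-→d10:-→d11:-→d12:-→d13:-→d14:-→d15:-→d16:H2  best=H2
  + 43.27.202.180/32 (H0) depth=32
  + 51.26.228.0/32 (H2) depth=32
  ? 51.26.224.14  path d0:-→d1:-→d2:-→d3:-→d4:-→d5:H4→d6:-→d7:-→d8:-→d9:-→d10:-→d11:-→d12:-→d13:-→d14:-→d15:-→d16:-→d17:-→d18:-→d19:-→d20:H0→d21:-  best=H0
  + 43.27.192.0/20 (H1) depth=20
  ? 43.27.127.252  path d0:-→d1:-→d2:-→d3:-→d4:-→d5:-→d6:-→d7:-→d8:-→d9:-→d10:-→d11:-→d12:-→d13:-→d14:-→d15:-→d16:H2  best=H2
  + 0.0.0.0/0 (H0) depth=0
  ? 51.26.228.0  path d0:H0→d1:-→d2:-→d3:-→d4:-→d5:H4→d6:-→d7:-→d8:-→d9:-→d10:-→d11:-→d12:-→d13:-→d14:-→d15:-→d16:-→d17:-→d18:-→d19:-→d20:H0→d21:-→d22:-→d23:-→d24:-→d25:-→d26:-→d27:-→d28:-→d29:-→d30:-→d31:-→d32:H2  best=H2
  + 0.0.0.0/0 (H3) depth=0
  + 43.27.202.0/24 (H3) depth=24
  ? 51.26.226.242  path d0:H3→d1:-→d2:-→d3:-→d4:-→d5:H4→d6:-→d7:-→d8:-→d9:-→d10:-→d11:-→d12:-→d13:-→d14:-→d15:-→d16:-→d17:-→d18:-→d19:-→d20:H0→d21:-  best=H0
  ? 43.27.0.7  path d0:H3→d1:-→d2:-→d3:-→d4:-→d5:-→d6:-→d7:-→d8:-→d9:-→d10:-→d11:-→d12:-→d13:-→d14:-→d15:-→d16:H2  best=H2
  del 0.0.0.0/0 (clear depth 0)
  ? 43.27.0.3  path d0:-→d1:-→d2:-→d3:-→d4:-→d5:-→d6:-→d7:-→d8:-→d9:-→d10:-→d11:-→d12:-→d13:-→d14:-→d15:-→d16:H2  best=H2
  + 51.16.0.0/12 (H3) depth=12
  + 0.0.0.0/0 (H3) depth=0
  + 51.26.0.0/16 (H2) depth=16
  + 43.27.0.0/16 (H3) depth=16
  ? 172.146.138.61  path d0:H3  best=H3
  ? 43.27.202.180  path d0:H3→d1:-→d2:-→d3:-→d4:-→d5:-→d6:-→d7:-→d8:-→d9:-→d10:-→d11:-→d12:-→d13:-→d14:-→d15:-→d16:H3→d17:-→d18:-→d19:-→d20:H1→d21:-→d22:-→d23:-→d24:H3→d25:-→d26:-→d27:-→d28:-→d29:-→d30:-→d31:-→d32:H0  best=H0
  del 0.0.0.0/0 (clear depth 0)
  + 0.0.0.0/0 (H4) depth=0
  ? 51.26.0.103  path d0:H4→d1:-→d2:-→d3:-→d4:-→d5:H4→d6:-→d7:-→d8:-→d9:-→d10:-→d11:-→d12:H3→d13:-→d14:-→d15:-→d16:H2  best=H2
  ? 43.27.202.7  path d0:H4→d1:-→d2:-→d3:-→d4:-→d5:-→d6:-→d7:-→d8:-→d9:-→d10:-→d11:-→d12:-→d13:-→d14:-→d15:-→d16:H3→d17:-→d18:-→d19:-→d20:H1→d21:-→d22:-→d23:-→d24:H3  best=H3
  + 43.27.202.180/32 (H0) depth=32
  ? 43.27.202.0  path d0:H4→d1:-→d2:-→d3:-→d4:-→d5:-→d6:-→d7:-→d8:-→d9:-→d10:-→d11:-→d12:-→d13:-→d14:-→d15:-→d16:H3→d17:-→d18:-→d19:-→d20:H1→d21:-→d22:-→d23:-→d24:H3  best=H3
  ? 51.26.224.234  path d0:H4→d1:-→d2:-→d3:-→d4:-→d5:H4→d6:-→d7:-→d8:-→d9:-→d10:-→d11:-→d12:H3→d13:-→d14:-→d15:-→d16:H2→d17:-→d18:-→d19:-→d20:H0→d21:-  best=H0
  ? 43.27.194.251  path d0:H4→d1:-→d2:-→d3:-→d4:-→d5:-→d6:-→d7:-→d8:-→d9:-→d10:-→d11:-→d12:-→d13:-→d14:-→d15:-→d16:H3→d17:-→d18:-→d19:-→d20:H1  best=H1
  + 51.26.228.0/32 (H4) depth=32
  + 51.0.0.0/8 (H2) depth=8
  + 51.26.224.0/20 (H5) depth=20

== LOOKUPS ==
["H2","H0","H2","H2","H0","H2","H2","H3","H0","H2","H3","H3","H0","H1"]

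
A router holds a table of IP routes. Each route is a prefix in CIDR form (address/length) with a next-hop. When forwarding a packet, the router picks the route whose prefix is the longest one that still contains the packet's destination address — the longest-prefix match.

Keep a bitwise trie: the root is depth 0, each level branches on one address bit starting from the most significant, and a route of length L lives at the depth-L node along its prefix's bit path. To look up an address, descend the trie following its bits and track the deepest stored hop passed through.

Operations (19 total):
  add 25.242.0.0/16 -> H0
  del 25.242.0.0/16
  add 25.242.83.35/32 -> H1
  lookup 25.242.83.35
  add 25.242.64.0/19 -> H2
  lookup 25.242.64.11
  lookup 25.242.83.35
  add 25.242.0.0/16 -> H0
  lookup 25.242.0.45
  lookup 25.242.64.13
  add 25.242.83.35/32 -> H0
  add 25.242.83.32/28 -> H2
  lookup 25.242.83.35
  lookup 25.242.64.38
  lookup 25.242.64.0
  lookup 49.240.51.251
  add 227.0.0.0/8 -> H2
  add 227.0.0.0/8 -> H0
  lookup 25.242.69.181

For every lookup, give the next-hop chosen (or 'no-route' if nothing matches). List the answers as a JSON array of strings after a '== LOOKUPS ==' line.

Trace:
  add 25.242.0.0/16 -> H0 at depth 16
  del 25.242.0.0/16 (clear depth 16)
  add 25.242.83.35/32 -> H1 at depth 32
  lookup 25.242.83.35: bits 00011001111100100101001100100011 walk d0:-→d1:-→d2:-→d3:-→d4:-→d5:-→d6:-→d7:-→d8:-→d9:-→d10:-→d11:-→d12:-→d13:-→d14:-→d15:-→d16:-→d17:-→d18:-→d19:-→d20:-→d21:-→d22:-→d23:-→d24:-→d25:-→d26:-→d27:-→d28:-→d29:-→d30:-→d31:-→d32:H1 -> H1
  add 25.242.64.0/19 -> H2 at depth 19
  lookup 25.242.64.11: bits 0001100111110010010 walk d0:-→d1:-→d2:-→d3:-→d4:-→d5:-→d6:-→d7:-→d8:-→d9:-→d10:-→d11:-→d12:-→d13:-→d14:-→d15:-→d16:-→d17:-→d18:-→d19:H2 -> H2
  lookup 25.242.83.35: bits 00011001111100100101001100100011 walk d0:-→d1:-→d2:-→d3:-→d4:-→d5:-→d6:-→d7:-→d8:-→d9:-→d10:-→d11:-→d12:-→d13:-→d14:-→d15:-→d16:-→d17:-→d18:-→d19:H2→d20:-→d21:-→d22:-→d23:-→d24:-→d25:-→d26:-→d27:-→d28:-→d29:-→d30:-→d31:-→d32:H1 -> H1
  add 25.242.0.0/16 -> H0 at depth 16
  lookup 25.242.0.45: bits 00011001111100100 walk d0:-→d1:-→d2:-→d3:-→d4:-→d5:-→d6:-→d7:-→d8:-→d9:-→d10:-→d11:-→d12:-→d13:-→d14:-→d15:-→d16:H0→d17:- -> H0
  lookup 25.242.64.13: bits 0001100111110010010 walk d0:-→d1:-→d2:-→d3:-→d4:-→d5:-→d6:-→d7:-→d8:-→d9:-→d10:-→d11:-→d12:-→d13:-→d14:-→d15:-→d16:H0→d17:-→d18:-→d19:H2 -> H2
  add 25.242.83.35/32 -> H0 at depth 32
  add 25.242.83.32/28 -> H2 at depth 28
  lookup 25.242.83.35: bits 00011001111100100101001100100011 walk d0:-→d1:-→d2:-→d3:-→d4:-→d5:-→d6:-→d7:-→d8:-→d9:-→d10:-→d11:-→d12:-→d13:-→d14:-→d15:-→d16:H0→d17:-→d18:-→d19:H2→d20:-→d21:-→d22:-→d23:-→d24:-→d25:-→d26:-→d27:-→d28:H2→d29:-→d30:-→d31:-→d32:H0 -> H0
  lookup 25.242.64.38: bits 0001100111110010010 walk d0:-→d1:-→d2:-→d3:-→d4:-→d5:-→d6:-→d7:-→d8:-→d9:-→d10:-→d11:-→d12:-→d13:-→d14:-→d15:-→d16:H0→d17:-→d18:-→d19:H2 -> H2
  lookup 25.242.64.0: bits 0001100111110010010 walk d0:-→d1:-→d2:-→d3:-→d4:-→d5:-→d6:-→d7:-→d8:-→d9:-→d10:-→d11:-→d12:-→d13:-→d14:-→d15:-→d16:H0→d17:-→d18:-→d19:H2 -> H2
  lookup 49.240.51.251: bits 00 walk d0:-→d1:-→d2:- -> no-route
  add 227.0.0.0/8 -> H2 at depth 8
  add 227.0.0.0/8 -> H0 at depth 8
  lookup 25.242.69.181: bits 0001100111110010010 walk d0:-→d1:-→d2:-→d3:-→d4:-→d5:-→d6:-→d7:-→d8:-→d9:-→d10:-→d11:-→d12:-→d13:-→d14:-→d15:-→d16:H0→d17:-→d18:-→d19:H2 -> H2

== LOOKUPS ==
["H1","H2","H1","H0","H2","H0","H2","H2","no-route","H2"]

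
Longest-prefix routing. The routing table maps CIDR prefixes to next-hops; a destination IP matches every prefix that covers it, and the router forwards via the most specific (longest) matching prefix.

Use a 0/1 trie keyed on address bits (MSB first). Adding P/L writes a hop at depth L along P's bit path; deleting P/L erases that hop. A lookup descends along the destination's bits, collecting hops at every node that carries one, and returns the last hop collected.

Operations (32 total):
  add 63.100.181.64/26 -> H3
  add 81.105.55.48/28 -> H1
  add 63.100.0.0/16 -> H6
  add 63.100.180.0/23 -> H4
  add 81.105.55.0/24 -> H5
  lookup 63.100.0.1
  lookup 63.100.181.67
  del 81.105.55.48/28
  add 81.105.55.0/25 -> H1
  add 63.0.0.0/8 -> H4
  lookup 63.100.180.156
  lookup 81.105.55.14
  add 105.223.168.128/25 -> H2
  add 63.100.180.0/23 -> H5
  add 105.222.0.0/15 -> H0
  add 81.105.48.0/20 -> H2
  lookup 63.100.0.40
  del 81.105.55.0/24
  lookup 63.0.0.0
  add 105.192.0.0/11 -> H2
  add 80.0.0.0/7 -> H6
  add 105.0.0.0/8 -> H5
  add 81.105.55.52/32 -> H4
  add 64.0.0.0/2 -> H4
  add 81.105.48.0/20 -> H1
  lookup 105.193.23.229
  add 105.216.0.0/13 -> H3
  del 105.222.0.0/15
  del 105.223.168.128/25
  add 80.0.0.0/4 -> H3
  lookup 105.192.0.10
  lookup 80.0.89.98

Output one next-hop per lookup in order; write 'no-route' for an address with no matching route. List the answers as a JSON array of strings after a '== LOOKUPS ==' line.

Process each operation:
  add 63.100.181.64/26 -> H3 at depth 26
  add 81.105.55.48/28 -> H1 at depth 28
  add 63.100.0.0/16 -> H6 at depth 16
  add 63.100.180.0/23 -> H4 at depth 23
  add 81.105.55.0/24 -> H5 at depth 24
  ? 63.100.0.1  path d0:-→d1:-→d2:-→d3:-→d4:-→d5:-→d6:-→d7:-→d8:-→d9:-→d10:-→d11:-→d12:-→d13:-→d14:-→d15:-→d16:H6  best=H6
  ? 63.100.181.67  path d0:-→d1:-→d2:-→d3:-→d4:-→d5:-→d6:-→d7:-→d8:-→d9:-→d10:-→d11:-→d12:-→d13:-→d14:-→d15:-→d16:H6→d17:-→d18:-→d19:-→d20:-→d21:-→d22:-→d23:H4→d24:-→d25:-→d26:H3  best=H3
  del 81.105.55.48/28 (clear depth 28)
  add 81.105.55.0/25 -> H1 at depth 25
  add 63.0.0.0/8 -> H4 at depth 8
  ? 63.100.180.156  path d0:-→d1:-→d2:-→d3:-→d4:-→d5:-→d6:-→d7:-→d8:H4→d9:-→d10:-→d11:-→d12:-→d13:-→d14:-→d15:-→d16:H6→d17:-→d18:-→d19:-→d20:-→d21:-→d22:-→d23:H4  best=H4
  ? 81.105.55.14  path d0:-→d1:-→d2:-→d3:-→d4:-→d5:-→d6:-→d7:-→d8:-→d9:-→d10:-→d11:-→d12:-→d13:-→d14:-→d15:-→d16:-→d17:-→d18:-→d19:-→d20:-→d21:-→d22:-→d23:-→d24:H5→d25:H1→d26:-  best=H1
  add 105.223.168.128/25 -> H2 at depth 25
  add 63.100.180.0/23 -> H5 at depth 23
  add 105.222.0.0/15 -> H0 at depth 15
  add 81.105.48.0/20 -> H2 at depth 20
  ? 63.100.0.40  path d0:-→d1:-→d2:-→d3:-→d4:-→d5:-→d6:-→d7:-→d8:H4→d9:-→d10:-→d11:-→d12:-→d13:-→d14:-→d15:-→d16:H6  best=H6
  del 81.105.55.0/24 (clear depth 24)
  ? 63.0.0.0  path d0:-→d1:-→d2:-→d3:-→d4:-→d5:-→d6:-→d7:-→d8:H4→d9:-  best=H4
  add 105.192.0.0/11 -> H2 at depth 11
  add 80.0.0.0/7 -> H6 at depth 7
  add 105.0.0.0/8 -> H5 at depth 8
  add 81.105.55.52/32 -> H4 at depth 32
  add 64.0.0.0/2 -> H4 at depth 2
  add 81.105.48.0/20 -> H1 at depth 20
  ? 105.193.23.229  path d0:-→d1:-→d2:H4→d3:-→d4:-→d5:-→d6:-→d7:-→d8:H5→d9:-→d10:-→d11:H2  best=H2
  add 105.216.0.0/13 -> H3 at depth 13
  del 105.222.0.0/15 (clear depth 15)
  del 105.223.168.128/25 (clear depth 25)
  add 80.0.0.0/4 -> H3 at depth 4
  ? 105.192.0.10  path d0:-→d1:-→d2:H4→d3:-→d4:-→d5:-→d6:-→d7:-→d8:H5→d9:-→d10:-→d11:H2  best=H2
  ? 80.0.89.98  path d0:-→d1:-→d2:H4→d3:-→d4:H3→d5:-→d6:-→d7:H6  best=H6

== LOOKUPS ==
["H6","H3","H4","H1","H6","H4","H2","H2","H6"]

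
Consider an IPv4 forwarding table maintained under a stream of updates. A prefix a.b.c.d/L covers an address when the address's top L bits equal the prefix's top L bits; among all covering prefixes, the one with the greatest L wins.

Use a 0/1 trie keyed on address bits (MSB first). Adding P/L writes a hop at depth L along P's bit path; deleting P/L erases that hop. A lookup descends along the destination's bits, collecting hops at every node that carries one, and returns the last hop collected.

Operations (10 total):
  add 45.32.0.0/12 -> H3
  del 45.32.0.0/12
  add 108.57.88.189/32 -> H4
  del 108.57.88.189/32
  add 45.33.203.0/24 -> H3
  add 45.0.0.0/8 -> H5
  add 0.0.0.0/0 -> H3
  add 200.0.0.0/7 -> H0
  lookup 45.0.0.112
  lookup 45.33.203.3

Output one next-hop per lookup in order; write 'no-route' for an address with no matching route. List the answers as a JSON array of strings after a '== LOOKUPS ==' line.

Apply in order:
  add 45.32.0.0/12 -> H3 at depth 12
  - 45.32.0.0/12 clear@12
  add 108.57.88.189/32 -> H4 at depth 32
  - 108.57.88.189/32 clear@32
  add 45.33.203.0/24 -> H3 at depth 24
  add 45.0.0.0/8 -> H5 at depth 8
  add 0.0.0.0/0 -> H3 at depth 0
  add 200.0.0.0/7 -> H0 at depth 7
  Q 45.0.0.112: descend 0010110100 ; hops seen [H3,H5] ; pick H5
  Q 45.33.203.3: descend 001011010010000111001011 ; hops seen [H3,H5,H3] ; pick H3

== LOOKUPS ==
["H5","H3"]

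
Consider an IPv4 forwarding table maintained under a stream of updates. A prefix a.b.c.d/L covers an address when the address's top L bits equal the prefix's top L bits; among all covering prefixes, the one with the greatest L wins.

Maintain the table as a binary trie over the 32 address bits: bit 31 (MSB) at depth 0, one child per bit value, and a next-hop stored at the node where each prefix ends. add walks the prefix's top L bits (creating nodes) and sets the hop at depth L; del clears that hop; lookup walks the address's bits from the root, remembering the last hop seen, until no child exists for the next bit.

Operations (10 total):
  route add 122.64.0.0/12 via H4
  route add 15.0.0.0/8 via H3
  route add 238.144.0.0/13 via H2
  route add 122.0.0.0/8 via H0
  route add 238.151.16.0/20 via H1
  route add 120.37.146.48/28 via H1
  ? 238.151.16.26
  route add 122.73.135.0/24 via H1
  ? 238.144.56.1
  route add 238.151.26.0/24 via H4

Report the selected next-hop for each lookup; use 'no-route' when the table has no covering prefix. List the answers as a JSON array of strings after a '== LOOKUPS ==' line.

Process each operation:
  add 122.64.0.0/12 -> H4 at depth 12
  add 15.0.0.0/8 -> H3 at depth 8
  add 238.144.0.0/13 -> H2 at depth 13
  add 122.0.0.0/8 -> H0 at depth 8
  add 238.151.16.0/20 -> H1 at depth 20
  add 120.37.146.48/28 -> H1 at depth 28
  Q 238.151.16.26: descend 11101110100101110001 ; hops seen [H2,H1] ; pick H1
  add 122.73.135.0/24 -> H1 at depth 24
  Q 238.144.56.1: descend 1110111010010 ; hops seen [H2] ; pick H2
  add 238.151.26.0/24 -> H4 at depth 24

== LOOKUPS ==
["H1","H2"]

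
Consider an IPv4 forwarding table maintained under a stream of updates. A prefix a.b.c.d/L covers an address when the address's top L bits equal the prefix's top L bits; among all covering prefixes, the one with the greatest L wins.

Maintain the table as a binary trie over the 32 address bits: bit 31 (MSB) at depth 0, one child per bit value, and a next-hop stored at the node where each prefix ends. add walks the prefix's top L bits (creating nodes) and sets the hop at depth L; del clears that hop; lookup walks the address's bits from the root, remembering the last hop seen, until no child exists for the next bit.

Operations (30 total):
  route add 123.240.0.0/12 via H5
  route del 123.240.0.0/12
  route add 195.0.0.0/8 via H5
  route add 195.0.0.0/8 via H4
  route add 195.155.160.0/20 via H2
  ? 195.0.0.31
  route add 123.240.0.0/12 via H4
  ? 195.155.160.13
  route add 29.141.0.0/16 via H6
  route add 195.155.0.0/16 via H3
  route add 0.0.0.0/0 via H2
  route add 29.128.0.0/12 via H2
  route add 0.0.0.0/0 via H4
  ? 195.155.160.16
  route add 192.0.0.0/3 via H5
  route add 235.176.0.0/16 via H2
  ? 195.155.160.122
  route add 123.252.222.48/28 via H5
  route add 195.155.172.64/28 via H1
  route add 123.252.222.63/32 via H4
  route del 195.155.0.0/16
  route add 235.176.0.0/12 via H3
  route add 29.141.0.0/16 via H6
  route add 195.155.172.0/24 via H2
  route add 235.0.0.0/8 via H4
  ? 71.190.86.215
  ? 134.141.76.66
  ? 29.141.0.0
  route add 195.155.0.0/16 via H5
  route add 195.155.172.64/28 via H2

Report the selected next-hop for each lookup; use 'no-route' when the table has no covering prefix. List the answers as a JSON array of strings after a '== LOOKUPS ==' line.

Trace:
  add 123.240.0.0/12 -> H5 at depth 12
  del 123.240.0.0/12 (clear depth 12)
  add 195.0.0.0/8 -> H5 at depth 8
  add 195.0.0.0/8 -> H4 at depth 8
  add 195.155.160.0/20 -> H2 at depth 20
  lookup 195.0.0.31: bits 11000011 walk d0:-→d1:-→d2:-→d3:-→d4:-→d5:-→d6:-→d7:-→d8:H4 -> H4
  add 123.240.0.0/12 -> H4 at depth 12
  lookup 195.155.160.13: bits 11000011100110111010 walk d0:-→d1:-→d2:-→d3:-→d4:-→d5:-→d6:-→d7:-→d8:H4→d9:-→d10:-→d11:-→d12:-→d13:-→d14:-→d15:-→d16:-→d17:-→d18:-→d19:-→d20:H2 -> H2
  add 29.141.0.0/16 -> H6 at depth 16
  add 195.155.0.0/16 -> H3 at depth 16
  add 0.0.0.0/0 -> H2 at depth 0
  add 29.128.0.0/12 -> H2 at depth 12
  add 0.0.0.0/0 -> H4 at depth 0
  lookup 195.155.160.16: bits 11000011100110111010 walk d0:H4→d1:-→d2:-→d3:-→d4:-→d5:-→d6:-→d7:-→d8:H4→d9:-→d10:-→d11:-→d12:-→d13:-→d14:-→d15:-→d16:H3→d17:-→d18:-→d19:-→d20:H2 -> H2
  add 192.0.0.0/3 -> H5 at depth 3
  add 235.176.0.0/16 -> H2 at depth 16
  lookup 195.155.160.122: bits 11000011100110111010 walk d0:H4→d1:-→d2:-→d3:H5→d4:-→d5:-→d6:-→d7:-→d8:H4→d9:-→d10:-→d11:-→d12:-→d13:-→d14:-→d15:-→d16:H3→d17:-→d18:-→d19:-→d20:H2 -> H2
  add 123.252.222.48/28 -> H5 at depth 28
  add 195.155.172.64/28 -> H1 at depth 28
  add 123.252.222.63/32 -> H4 at depth 32
  del 195.155.0.0/16 (clear depth 16)
  add 235.176.0.0/12 -> H3 at depth 12
  add 29.141.0.0/16 -> H6 at depth 16
  add 195.155.172.0/24 -> H2 at depth 24
  add 235.0.0.0/8 -> H4 at depth 8
  lookup 71.190.86.215: bits 01 walk d0:H4→d1:-→d2:- -> H4
  lookup 134.141.76.66: bits 1 walk d0:H4→d1:- -> H4
  lookup 29.141.0.0: bits 0001110110001101 walk d0:H4→d1:-→d2:-→d3:-→d4:-→d5:-→d6:-→d7:-→d8:-→d9:-→d10:-→d11:-→d12:H2→d13:-→d14:-→d15:-→d16:H6 -> H6
  add 195.155.0.0/16 -> H5 at depth 16
  add 195.155.172.64/28 -> H2 at depth 28

== LOOKUPS ==
["H4","H2","H2","H2","H4","H4","H6"]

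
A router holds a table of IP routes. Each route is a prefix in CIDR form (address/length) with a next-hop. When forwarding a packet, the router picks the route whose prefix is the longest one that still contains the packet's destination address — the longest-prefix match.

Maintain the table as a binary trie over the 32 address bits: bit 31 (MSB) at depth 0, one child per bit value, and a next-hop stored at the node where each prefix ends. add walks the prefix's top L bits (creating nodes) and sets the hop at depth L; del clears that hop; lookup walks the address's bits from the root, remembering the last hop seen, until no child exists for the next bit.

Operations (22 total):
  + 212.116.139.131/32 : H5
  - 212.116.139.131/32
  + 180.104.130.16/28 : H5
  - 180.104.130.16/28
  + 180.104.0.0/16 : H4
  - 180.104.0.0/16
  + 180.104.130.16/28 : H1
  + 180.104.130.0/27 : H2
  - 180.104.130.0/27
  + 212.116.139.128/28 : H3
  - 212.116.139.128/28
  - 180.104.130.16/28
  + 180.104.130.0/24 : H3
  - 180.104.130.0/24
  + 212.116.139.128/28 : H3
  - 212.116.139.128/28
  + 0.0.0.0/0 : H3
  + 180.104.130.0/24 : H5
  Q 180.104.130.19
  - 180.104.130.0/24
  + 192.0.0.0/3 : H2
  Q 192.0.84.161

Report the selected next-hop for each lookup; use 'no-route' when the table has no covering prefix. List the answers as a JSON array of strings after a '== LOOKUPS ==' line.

Apply in order:
  add 212.116.139.131/32 -> H5 at depth 32
  - 212.116.139.131/32 clear@32
  add 180.104.130.16/28 -> H5 at depth 28
  - 180.104.130.16/28 clear@28
  add 180.104.0.0/16 -> H4 at depth 16
  - 180.104.0.0/16 clear@16
  add 180.104.130.16/28 -> H1 at depth 28
  add 180.104.130.0/27 -> H2 at depth 27
  - 180.104.130.0/27 clear@27
  add 212.116.139.128/28 -> H3 at depth 28
  - 212.116.139.128/28 clear@28
  - 180.104.130.16/28 clear@28
  add 180.104.130.0/24 -> H3 at depth 24
  - 180.104.130.0/24 clear@24
  add 212.116.139.128/28 -> H3 at depth 28
  - 212.116.139.128/28 clear@28
  add 0.0.0.0/0 -> H3 at depth 0
  add 180.104.130.0/24 -> H5 at depth 24
  ? 180.104.130.19  path d0:H3→d1:-→d2:-→d3:-→d4:-→d5:-→d6:-→d7:-→d8:-→d9:-→d10:-→d11:-→d12:-→d13:-→d14:-→d15:-→d16:-→d17:-→d18:-→d19:-→d20:-→d21:-→d22:-→d23:-→d24:H5→d25:-→d26:-→d27:-→d28:-  best=H5
  - 180.104.130.0/24 clear@24
  add 192.0.0.0/3 -> H2 at depth 3
  ? 192.0.84.161  path d0:H3→d1:-→d2:-→d3:H2  best=H2

== LOOKUPS ==
["H5","H2"]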